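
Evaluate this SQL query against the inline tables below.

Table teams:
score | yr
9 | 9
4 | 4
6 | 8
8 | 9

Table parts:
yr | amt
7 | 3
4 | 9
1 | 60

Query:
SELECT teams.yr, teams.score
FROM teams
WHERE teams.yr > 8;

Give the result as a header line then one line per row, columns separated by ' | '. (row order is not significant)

== RESULT ==
teams.yr | teams.score
9 | 9
9 | 8

Derivation:
After WHERE (2 rows):
teams.score | teams.yr
9 | 9
8 | 9
After SELECT (2 rows):
teams.yr | teams.score
9 | 9
9 | 8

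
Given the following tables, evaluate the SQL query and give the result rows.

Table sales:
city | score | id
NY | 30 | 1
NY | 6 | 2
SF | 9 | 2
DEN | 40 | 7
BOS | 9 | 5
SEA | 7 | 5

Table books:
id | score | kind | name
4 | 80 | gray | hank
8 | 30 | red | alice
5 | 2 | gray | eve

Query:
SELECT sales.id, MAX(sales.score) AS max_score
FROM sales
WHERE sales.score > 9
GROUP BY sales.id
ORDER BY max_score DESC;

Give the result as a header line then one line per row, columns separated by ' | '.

== RESULT ==
sales.id | max_score
7 | 40
1 | 30

Derivation:
After WHERE (2 rows):
sales.city | sales.score | sales.id
NY | 30 | 1
DEN | 40 | 7
After GROUP BY (2 rows):
sales.id | max_score
1 | 30
7 | 40
After ORDER BY (2 rows):
sales.id | max_score
7 | 40
1 | 30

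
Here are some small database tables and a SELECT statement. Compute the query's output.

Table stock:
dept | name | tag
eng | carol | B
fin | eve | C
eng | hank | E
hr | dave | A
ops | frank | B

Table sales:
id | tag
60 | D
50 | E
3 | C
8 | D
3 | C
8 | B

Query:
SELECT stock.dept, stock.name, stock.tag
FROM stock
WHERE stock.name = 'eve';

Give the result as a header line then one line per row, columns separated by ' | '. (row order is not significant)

== RESULT ==
stock.dept | stock.name | stock.tag
fin | eve | C

Derivation:
After WHERE (1 rows):
stock.dept | stock.name | stock.tag
fin | eve | C
After SELECT (1 rows):
stock.dept | stock.name | stock.tag
fin | eve | C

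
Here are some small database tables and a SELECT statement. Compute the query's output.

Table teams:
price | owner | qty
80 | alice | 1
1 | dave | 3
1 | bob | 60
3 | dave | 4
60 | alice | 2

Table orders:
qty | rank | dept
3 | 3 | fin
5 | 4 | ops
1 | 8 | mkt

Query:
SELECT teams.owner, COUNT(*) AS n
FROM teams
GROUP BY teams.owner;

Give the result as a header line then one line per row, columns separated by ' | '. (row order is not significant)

After GROUP BY (3 rows):
teams.owner | n
alice | 2
dave | 2
bob | 1

== RESULT ==
teams.owner | n
alice | 2
dave | 2
bob | 1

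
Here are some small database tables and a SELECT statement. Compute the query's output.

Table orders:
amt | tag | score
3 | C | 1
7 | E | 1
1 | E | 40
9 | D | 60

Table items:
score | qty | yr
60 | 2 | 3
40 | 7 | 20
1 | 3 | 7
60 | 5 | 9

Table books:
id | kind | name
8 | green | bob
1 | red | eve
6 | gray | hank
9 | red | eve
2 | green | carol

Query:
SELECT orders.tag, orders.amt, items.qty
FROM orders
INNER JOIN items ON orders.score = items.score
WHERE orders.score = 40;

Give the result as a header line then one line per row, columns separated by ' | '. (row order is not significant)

After JOIN items (5 rows):
orders.amt | orders.tag | orders.score | items.score | items.qty | items.yr
3 | C | 1 | 1 | 3 | 7
7 | E | 1 | 1 | 3 | 7
1 | E | 40 | 40 | 7 | 20
9 | D | 60 | 60 | 2 | 3
9 | D | 60 | 60 | 5 | 9
After WHERE (1 rows):
orders.amt | orders.tag | orders.score | items.score | items.qty | items.yr
1 | E | 40 | 40 | 7 | 20
After SELECT (1 rows):
orders.tag | orders.amt | items.qty
E | 1 | 7

== RESULT ==
orders.tag | orders.amt | items.qty
E | 1 | 7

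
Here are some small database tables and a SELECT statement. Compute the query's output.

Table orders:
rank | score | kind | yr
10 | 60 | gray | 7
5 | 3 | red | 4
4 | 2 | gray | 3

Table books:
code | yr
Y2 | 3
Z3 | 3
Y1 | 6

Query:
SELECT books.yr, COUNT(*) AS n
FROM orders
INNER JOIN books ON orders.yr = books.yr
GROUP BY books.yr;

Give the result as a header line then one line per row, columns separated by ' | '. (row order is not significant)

== RESULT ==
books.yr | n
3 | 2

Derivation:
After JOIN books (2 rows):
orders.rank | orders.score | orders.kind | orders.yr | books.code | books.yr
4 | 2 | gray | 3 | Y2 | 3
4 | 2 | gray | 3 | Z3 | 3
After GROUP BY (1 rows):
books.yr | n
3 | 2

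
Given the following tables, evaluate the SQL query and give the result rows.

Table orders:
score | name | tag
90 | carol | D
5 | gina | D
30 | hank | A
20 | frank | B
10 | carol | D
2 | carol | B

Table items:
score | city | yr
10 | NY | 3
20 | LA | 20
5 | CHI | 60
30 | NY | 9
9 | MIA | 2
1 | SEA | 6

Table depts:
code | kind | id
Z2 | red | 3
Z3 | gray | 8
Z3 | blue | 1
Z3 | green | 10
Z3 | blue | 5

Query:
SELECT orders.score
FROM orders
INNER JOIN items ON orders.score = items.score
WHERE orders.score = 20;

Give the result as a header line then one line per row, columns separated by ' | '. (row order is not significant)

== RESULT ==
orders.score
20

Derivation:
After JOIN items (4 rows):
orders.score | orders.name | orders.tag | items.score | items.city | items.yr
5 | gina | D | 5 | CHI | 60
30 | hank | A | 30 | NY | 9
20 | frank | B | 20 | LA | 20
10 | carol | D | 10 | NY | 3
After WHERE (1 rows):
orders.score | orders.name | orders.tag | items.score | items.city | items.yr
20 | frank | B | 20 | LA | 20
After SELECT (1 rows):
orders.score
20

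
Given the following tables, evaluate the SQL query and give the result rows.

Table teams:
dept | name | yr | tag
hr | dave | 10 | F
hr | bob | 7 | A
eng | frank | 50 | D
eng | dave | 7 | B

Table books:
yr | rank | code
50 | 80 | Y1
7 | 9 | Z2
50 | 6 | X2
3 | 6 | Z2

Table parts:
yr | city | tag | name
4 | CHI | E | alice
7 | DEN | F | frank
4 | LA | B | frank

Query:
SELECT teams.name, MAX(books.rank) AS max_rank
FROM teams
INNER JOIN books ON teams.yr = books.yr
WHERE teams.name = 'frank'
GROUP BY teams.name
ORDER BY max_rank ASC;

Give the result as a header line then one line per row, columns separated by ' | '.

== RESULT ==
teams.name | max_rank
frank | 80

Derivation:
After JOIN books (4 rows):
teams.dept | teams.name | teams.yr | teams.tag | books.yr | books.rank | books.code
hr | bob | 7 | A | 7 | 9 | Z2
eng | frank | 50 | D | 50 | 80 | Y1
eng | frank | 50 | D | 50 | 6 | X2
eng | dave | 7 | B | 7 | 9 | Z2
After WHERE (2 rows):
teams.dept | teams.name | teams.yr | teams.tag | books.yr | books.rank | books.code
eng | frank | 50 | D | 50 | 80 | Y1
eng | frank | 50 | D | 50 | 6 | X2
After GROUP BY (1 rows):
teams.name | max_rank
frank | 80
After ORDER BY (1 rows):
teams.name | max_rank
frank | 80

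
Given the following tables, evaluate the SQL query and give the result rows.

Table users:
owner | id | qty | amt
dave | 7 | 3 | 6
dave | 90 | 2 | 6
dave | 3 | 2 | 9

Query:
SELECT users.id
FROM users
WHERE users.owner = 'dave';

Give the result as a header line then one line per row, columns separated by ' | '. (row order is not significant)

== RESULT ==
users.id
7
90
3

Derivation:
After WHERE (3 rows):
users.owner | users.id | users.qty | users.amt
dave | 7 | 3 | 6
dave | 90 | 2 | 6
dave | 3 | 2 | 9
After SELECT (3 rows):
users.id
7
90
3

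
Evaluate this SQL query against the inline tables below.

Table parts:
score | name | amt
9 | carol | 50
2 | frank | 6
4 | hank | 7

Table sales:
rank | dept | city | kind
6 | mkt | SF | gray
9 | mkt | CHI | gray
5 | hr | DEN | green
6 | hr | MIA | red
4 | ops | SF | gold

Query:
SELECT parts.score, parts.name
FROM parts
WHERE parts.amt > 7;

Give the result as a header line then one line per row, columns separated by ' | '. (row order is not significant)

== RESULT ==
parts.score | parts.name
9 | carol

Derivation:
After WHERE (1 rows):
parts.score | parts.name | parts.amt
9 | carol | 50
After SELECT (1 rows):
parts.score | parts.name
9 | carol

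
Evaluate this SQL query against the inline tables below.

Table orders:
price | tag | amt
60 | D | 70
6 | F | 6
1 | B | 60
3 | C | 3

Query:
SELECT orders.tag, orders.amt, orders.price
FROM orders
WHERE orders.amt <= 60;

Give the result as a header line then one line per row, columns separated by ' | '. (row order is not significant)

== RESULT ==
orders.tag | orders.amt | orders.price
F | 6 | 6
B | 60 | 1
C | 3 | 3

Derivation:
After WHERE (3 rows):
orders.price | orders.tag | orders.amt
6 | F | 6
1 | B | 60
3 | C | 3
After SELECT (3 rows):
orders.tag | orders.amt | orders.price
F | 6 | 6
B | 60 | 1
C | 3 | 3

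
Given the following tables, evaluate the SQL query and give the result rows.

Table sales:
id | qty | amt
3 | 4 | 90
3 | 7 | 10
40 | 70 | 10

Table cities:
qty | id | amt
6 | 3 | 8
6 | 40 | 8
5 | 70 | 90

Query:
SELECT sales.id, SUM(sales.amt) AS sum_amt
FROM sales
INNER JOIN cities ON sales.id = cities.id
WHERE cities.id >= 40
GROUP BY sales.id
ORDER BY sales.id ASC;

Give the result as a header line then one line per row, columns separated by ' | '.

After JOIN cities (3 rows):
sales.id | sales.qty | sales.amt | cities.qty | cities.id | cities.amt
3 | 4 | 90 | 6 | 3 | 8
3 | 7 | 10 | 6 | 3 | 8
40 | 70 | 10 | 6 | 40 | 8
After WHERE (1 rows):
sales.id | sales.qty | sales.amt | cities.qty | cities.id | cities.amt
40 | 70 | 10 | 6 | 40 | 8
After GROUP BY (1 rows):
sales.id | sum_amt
40 | 10
After ORDER BY (1 rows):
sales.id | sum_amt
40 | 10

== RESULT ==
sales.id | sum_amt
40 | 10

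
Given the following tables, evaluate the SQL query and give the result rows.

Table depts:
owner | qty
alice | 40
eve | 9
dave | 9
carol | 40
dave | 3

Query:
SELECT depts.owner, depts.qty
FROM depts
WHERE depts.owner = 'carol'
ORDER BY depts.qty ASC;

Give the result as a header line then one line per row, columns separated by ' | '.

After WHERE (1 rows):
depts.owner | depts.qty
carol | 40
After SELECT (1 rows):
depts.owner | depts.qty
carol | 40
After ORDER BY (1 rows):
depts.owner | depts.qty
carol | 40

== RESULT ==
depts.owner | depts.qty
carol | 40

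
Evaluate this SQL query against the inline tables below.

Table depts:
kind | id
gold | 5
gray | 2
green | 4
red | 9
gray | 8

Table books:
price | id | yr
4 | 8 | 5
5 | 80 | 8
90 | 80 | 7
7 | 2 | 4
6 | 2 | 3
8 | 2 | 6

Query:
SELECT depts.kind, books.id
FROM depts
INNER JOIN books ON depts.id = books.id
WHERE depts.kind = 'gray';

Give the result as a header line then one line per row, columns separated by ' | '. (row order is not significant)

== RESULT ==
depts.kind | books.id
gray | 2
gray | 2
gray | 2
gray | 8

Derivation:
After JOIN books (4 rows):
depts.kind | depts.id | books.price | books.id | books.yr
gray | 2 | 7 | 2 | 4
gray | 2 | 6 | 2 | 3
gray | 2 | 8 | 2 | 6
gray | 8 | 4 | 8 | 5
After WHERE (4 rows):
depts.kind | depts.id | books.price | books.id | books.yr
gray | 2 | 7 | 2 | 4
gray | 2 | 6 | 2 | 3
gray | 2 | 8 | 2 | 6
gray | 8 | 4 | 8 | 5
After SELECT (4 rows):
depts.kind | books.id
gray | 2
gray | 2
gray | 2
gray | 8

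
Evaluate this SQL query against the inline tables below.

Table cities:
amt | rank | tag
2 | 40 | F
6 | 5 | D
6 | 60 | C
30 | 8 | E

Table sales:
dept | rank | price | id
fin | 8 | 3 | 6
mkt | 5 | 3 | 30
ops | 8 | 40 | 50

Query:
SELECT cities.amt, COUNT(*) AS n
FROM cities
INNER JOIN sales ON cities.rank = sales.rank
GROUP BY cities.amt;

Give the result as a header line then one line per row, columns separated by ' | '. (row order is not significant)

After JOIN sales (3 rows):
cities.amt | cities.rank | cities.tag | sales.dept | sales.rank | sales.price | sales.id
6 | 5 | D | mkt | 5 | 3 | 30
30 | 8 | E | fin | 8 | 3 | 6
30 | 8 | E | ops | 8 | 40 | 50
After GROUP BY (2 rows):
cities.amt | n
6 | 1
30 | 2

== RESULT ==
cities.amt | n
6 | 1
30 | 2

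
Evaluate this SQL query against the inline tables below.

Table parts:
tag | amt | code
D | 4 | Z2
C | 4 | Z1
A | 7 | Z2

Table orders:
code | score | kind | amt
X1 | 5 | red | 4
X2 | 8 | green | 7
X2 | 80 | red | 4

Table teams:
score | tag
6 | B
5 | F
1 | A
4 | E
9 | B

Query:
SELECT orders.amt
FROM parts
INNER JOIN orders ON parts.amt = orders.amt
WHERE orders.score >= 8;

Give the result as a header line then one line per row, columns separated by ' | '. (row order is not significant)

After JOIN orders (5 rows):
parts.tag | parts.amt | parts.code | orders.code | orders.score | orders.kind | orders.amt
D | 4 | Z2 | X1 | 5 | red | 4
D | 4 | Z2 | X2 | 80 | red | 4
C | 4 | Z1 | X1 | 5 | red | 4
C | 4 | Z1 | X2 | 80 | red | 4
A | 7 | Z2 | X2 | 8 | green | 7
After WHERE (3 rows):
parts.tag | parts.amt | parts.code | orders.code | orders.score | orders.kind | orders.amt
D | 4 | Z2 | X2 | 80 | red | 4
C | 4 | Z1 | X2 | 80 | red | 4
A | 7 | Z2 | X2 | 8 | green | 7
After SELECT (3 rows):
orders.amt
4
4
7

== RESULT ==
orders.amt
4
4
7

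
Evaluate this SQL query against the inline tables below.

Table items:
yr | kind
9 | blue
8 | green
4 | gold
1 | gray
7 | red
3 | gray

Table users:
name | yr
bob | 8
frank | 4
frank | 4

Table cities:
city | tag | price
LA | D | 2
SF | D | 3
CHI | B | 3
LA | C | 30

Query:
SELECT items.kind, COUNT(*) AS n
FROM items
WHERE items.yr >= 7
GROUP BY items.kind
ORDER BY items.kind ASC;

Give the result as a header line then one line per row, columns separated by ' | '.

After WHERE (3 rows):
items.yr | items.kind
9 | blue
8 | green
7 | red
After GROUP BY (3 rows):
items.kind | n
blue | 1
green | 1
red | 1
After ORDER BY (3 rows):
items.kind | n
blue | 1
green | 1
red | 1

== RESULT ==
items.kind | n
blue | 1
green | 1
red | 1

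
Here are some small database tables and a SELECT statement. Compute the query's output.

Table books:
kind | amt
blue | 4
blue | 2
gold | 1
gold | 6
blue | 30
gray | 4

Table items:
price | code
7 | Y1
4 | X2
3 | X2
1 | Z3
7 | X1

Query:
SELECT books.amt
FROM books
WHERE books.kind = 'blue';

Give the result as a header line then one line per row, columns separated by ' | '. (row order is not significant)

After WHERE (3 rows):
books.kind | books.amt
blue | 4
blue | 2
blue | 30
After SELECT (3 rows):
books.amt
4
2
30

== RESULT ==
books.amt
4
2
30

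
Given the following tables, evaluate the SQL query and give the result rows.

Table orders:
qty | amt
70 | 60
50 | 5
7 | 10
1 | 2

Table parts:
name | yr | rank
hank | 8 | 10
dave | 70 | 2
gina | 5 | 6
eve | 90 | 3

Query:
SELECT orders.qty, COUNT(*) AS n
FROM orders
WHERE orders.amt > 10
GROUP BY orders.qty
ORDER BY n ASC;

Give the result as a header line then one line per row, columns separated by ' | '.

After WHERE (1 rows):
orders.qty | orders.amt
70 | 60
After GROUP BY (1 rows):
orders.qty | n
70 | 1
After ORDER BY (1 rows):
orders.qty | n
70 | 1

== RESULT ==
orders.qty | n
70 | 1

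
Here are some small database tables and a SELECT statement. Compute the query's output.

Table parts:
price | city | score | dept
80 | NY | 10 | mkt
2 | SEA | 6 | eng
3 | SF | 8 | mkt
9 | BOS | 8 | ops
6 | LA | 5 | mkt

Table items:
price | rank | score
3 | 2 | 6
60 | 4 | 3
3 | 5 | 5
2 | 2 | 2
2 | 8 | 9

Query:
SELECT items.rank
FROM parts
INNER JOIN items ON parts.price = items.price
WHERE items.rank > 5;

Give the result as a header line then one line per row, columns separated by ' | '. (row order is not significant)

After JOIN items (4 rows):
parts.price | parts.city | parts.score | parts.dept | items.price | items.rank | items.score
2 | SEA | 6 | eng | 2 | 2 | 2
2 | SEA | 6 | eng | 2 | 8 | 9
3 | SF | 8 | mkt | 3 | 2 | 6
3 | SF | 8 | mkt | 3 | 5 | 5
After WHERE (1 rows):
parts.price | parts.city | parts.score | parts.dept | items.price | items.rank | items.score
2 | SEA | 6 | eng | 2 | 8 | 9
After SELECT (1 rows):
items.rank
8

== RESULT ==
items.rank
8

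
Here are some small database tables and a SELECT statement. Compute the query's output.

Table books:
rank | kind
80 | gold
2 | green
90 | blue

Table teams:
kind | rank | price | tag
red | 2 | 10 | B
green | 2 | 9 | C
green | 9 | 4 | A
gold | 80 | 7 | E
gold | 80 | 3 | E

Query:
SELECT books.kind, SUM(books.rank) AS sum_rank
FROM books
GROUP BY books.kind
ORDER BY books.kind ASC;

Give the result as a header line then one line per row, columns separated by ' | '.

== RESULT ==
books.kind | sum_rank
blue | 90
gold | 80
green | 2

Derivation:
After GROUP BY (3 rows):
books.kind | sum_rank
gold | 80
green | 2
blue | 90
After ORDER BY (3 rows):
books.kind | sum_rank
blue | 90
gold | 80
green | 2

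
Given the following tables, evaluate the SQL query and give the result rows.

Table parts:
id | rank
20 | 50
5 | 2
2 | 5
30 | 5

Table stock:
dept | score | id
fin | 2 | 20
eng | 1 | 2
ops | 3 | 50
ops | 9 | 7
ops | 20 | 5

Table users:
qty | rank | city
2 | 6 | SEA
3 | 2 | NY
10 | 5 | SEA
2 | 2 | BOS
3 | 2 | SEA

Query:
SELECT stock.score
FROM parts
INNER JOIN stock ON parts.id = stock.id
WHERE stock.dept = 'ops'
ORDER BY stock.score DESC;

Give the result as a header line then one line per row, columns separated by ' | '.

After JOIN stock (3 rows):
parts.id | parts.rank | stock.dept | stock.score | stock.id
20 | 50 | fin | 2 | 20
5 | 2 | ops | 20 | 5
2 | 5 | eng | 1 | 2
After WHERE (1 rows):
parts.id | parts.rank | stock.dept | stock.score | stock.id
5 | 2 | ops | 20 | 5
After SELECT (1 rows):
stock.score
20
After ORDER BY (1 rows):
stock.score
20

== RESULT ==
stock.score
20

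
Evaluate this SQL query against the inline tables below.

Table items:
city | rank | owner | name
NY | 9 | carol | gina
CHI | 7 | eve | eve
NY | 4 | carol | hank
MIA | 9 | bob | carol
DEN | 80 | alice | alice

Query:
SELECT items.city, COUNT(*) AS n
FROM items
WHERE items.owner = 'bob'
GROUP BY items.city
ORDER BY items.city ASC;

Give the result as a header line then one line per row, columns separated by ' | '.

== RESULT ==
items.city | n
MIA | 1

Derivation:
After WHERE (1 rows):
items.city | items.rank | items.owner | items.name
MIA | 9 | bob | carol
After GROUP BY (1 rows):
items.city | n
MIA | 1
After ORDER BY (1 rows):
items.city | n
MIA | 1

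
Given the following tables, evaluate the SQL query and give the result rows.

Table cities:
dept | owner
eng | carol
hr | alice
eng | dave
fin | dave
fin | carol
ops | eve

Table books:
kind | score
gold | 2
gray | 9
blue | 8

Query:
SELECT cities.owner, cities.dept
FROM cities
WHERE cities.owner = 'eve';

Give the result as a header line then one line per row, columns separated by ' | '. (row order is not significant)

== RESULT ==
cities.owner | cities.dept
eve | ops

Derivation:
After WHERE (1 rows):
cities.dept | cities.owner
ops | eve
After SELECT (1 rows):
cities.owner | cities.dept
eve | ops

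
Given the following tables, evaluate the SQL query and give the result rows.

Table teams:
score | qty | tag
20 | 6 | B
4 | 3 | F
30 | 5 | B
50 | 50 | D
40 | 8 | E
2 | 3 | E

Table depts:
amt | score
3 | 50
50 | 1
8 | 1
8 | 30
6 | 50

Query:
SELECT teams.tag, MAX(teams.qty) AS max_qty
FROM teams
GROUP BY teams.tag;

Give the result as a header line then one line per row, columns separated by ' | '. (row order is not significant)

After GROUP BY (4 rows):
teams.tag | max_qty
B | 6
F | 3
D | 50
E | 8

== RESULT ==
teams.tag | max_qty
B | 6
F | 3
D | 50
E | 8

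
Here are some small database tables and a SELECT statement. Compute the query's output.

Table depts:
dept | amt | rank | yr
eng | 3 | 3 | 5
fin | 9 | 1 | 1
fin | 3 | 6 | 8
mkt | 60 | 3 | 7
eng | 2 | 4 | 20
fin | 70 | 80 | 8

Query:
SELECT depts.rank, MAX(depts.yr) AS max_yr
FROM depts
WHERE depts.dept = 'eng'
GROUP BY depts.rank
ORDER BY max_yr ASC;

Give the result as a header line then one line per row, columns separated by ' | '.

After WHERE (2 rows):
depts.dept | depts.amt | depts.rank | depts.yr
eng | 3 | 3 | 5
eng | 2 | 4 | 20
After GROUP BY (2 rows):
depts.rank | max_yr
3 | 5
4 | 20
After ORDER BY (2 rows):
depts.rank | max_yr
3 | 5
4 | 20

== RESULT ==
depts.rank | max_yr
3 | 5
4 | 20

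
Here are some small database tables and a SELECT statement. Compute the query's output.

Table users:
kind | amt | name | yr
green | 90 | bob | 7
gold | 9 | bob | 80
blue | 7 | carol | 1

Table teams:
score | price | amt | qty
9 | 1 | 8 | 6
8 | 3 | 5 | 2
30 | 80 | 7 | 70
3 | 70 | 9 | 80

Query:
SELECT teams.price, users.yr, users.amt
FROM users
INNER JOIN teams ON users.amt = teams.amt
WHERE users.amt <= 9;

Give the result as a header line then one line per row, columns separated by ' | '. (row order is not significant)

After JOIN teams (2 rows):
users.kind | users.amt | users.name | users.yr | teams.score | teams.price | teams.amt | teams.qty
gold | 9 | bob | 80 | 3 | 70 | 9 | 80
blue | 7 | carol | 1 | 30 | 80 | 7 | 70
After WHERE (2 rows):
users.kind | users.amt | users.name | users.yr | teams.score | teams.price | teams.amt | teams.qty
gold | 9 | bob | 80 | 3 | 70 | 9 | 80
blue | 7 | carol | 1 | 30 | 80 | 7 | 70
After SELECT (2 rows):
teams.price | users.yr | users.amt
70 | 80 | 9
80 | 1 | 7

== RESULT ==
teams.price | users.yr | users.amt
70 | 80 | 9
80 | 1 | 7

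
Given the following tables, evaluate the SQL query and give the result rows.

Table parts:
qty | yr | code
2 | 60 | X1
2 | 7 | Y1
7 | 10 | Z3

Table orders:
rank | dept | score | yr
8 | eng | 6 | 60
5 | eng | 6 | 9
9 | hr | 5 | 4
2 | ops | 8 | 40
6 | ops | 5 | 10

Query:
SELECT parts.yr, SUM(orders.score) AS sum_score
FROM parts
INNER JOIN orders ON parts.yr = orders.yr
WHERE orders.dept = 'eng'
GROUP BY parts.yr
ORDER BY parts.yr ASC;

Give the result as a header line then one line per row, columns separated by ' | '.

After JOIN orders (2 rows):
parts.qty | parts.yr | parts.code | orders.rank | orders.dept | orders.score | orders.yr
2 | 60 | X1 | 8 | eng | 6 | 60
7 | 10 | Z3 | 6 | ops | 5 | 10
After WHERE (1 rows):
parts.qty | parts.yr | parts.code | orders.rank | orders.dept | orders.score | orders.yr
2 | 60 | X1 | 8 | eng | 6 | 60
After GROUP BY (1 rows):
parts.yr | sum_score
60 | 6
After ORDER BY (1 rows):
parts.yr | sum_score
60 | 6

== RESULT ==
parts.yr | sum_score
60 | 6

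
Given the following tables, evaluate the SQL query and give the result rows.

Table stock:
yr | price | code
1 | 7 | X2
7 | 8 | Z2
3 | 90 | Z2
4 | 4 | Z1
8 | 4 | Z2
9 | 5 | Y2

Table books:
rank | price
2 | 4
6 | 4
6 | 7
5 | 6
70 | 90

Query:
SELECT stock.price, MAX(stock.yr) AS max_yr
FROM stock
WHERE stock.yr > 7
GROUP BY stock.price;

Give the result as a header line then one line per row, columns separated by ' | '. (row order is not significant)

== RESULT ==
stock.price | max_yr
4 | 8
5 | 9

Derivation:
After WHERE (2 rows):
stock.yr | stock.price | stock.code
8 | 4 | Z2
9 | 5 | Y2
After GROUP BY (2 rows):
stock.price | max_yr
4 | 8
5 | 9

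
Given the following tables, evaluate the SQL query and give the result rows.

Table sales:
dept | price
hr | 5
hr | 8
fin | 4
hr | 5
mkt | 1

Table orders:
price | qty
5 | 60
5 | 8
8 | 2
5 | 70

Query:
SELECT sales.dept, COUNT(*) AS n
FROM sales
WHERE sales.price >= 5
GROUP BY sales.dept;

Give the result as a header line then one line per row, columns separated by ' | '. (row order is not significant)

After WHERE (3 rows):
sales.dept | sales.price
hr | 5
hr | 8
hr | 5
After GROUP BY (1 rows):
sales.dept | n
hr | 3

== RESULT ==
sales.dept | n
hr | 3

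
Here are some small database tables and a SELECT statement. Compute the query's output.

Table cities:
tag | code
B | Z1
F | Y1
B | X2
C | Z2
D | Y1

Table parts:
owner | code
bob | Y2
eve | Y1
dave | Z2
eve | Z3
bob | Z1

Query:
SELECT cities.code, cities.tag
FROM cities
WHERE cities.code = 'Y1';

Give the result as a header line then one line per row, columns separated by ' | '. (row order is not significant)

After WHERE (2 rows):
cities.tag | cities.code
F | Y1
D | Y1
After SELECT (2 rows):
cities.code | cities.tag
Y1 | F
Y1 | D

== RESULT ==
cities.code | cities.tag
Y1 | F
Y1 | D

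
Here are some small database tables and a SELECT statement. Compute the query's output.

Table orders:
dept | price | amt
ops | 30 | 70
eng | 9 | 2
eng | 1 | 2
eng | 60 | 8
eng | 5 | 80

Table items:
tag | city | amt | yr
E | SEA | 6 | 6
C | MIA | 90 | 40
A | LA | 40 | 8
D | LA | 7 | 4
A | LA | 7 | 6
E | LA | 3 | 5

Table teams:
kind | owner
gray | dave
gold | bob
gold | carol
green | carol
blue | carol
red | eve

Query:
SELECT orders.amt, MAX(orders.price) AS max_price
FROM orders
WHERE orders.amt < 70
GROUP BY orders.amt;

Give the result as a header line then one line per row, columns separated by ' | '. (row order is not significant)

After WHERE (3 rows):
orders.dept | orders.price | orders.amt
eng | 9 | 2
eng | 1 | 2
eng | 60 | 8
After GROUP BY (2 rows):
orders.amt | max_price
2 | 9
8 | 60

== RESULT ==
orders.amt | max_price
2 | 9
8 | 60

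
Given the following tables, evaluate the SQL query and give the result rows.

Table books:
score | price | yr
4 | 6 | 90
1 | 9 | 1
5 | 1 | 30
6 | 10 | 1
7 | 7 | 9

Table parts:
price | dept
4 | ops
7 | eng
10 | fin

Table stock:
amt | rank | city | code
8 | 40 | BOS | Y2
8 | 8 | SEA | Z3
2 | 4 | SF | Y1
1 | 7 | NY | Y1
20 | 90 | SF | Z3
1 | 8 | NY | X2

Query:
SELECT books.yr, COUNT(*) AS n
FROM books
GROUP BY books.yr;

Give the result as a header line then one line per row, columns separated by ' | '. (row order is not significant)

After GROUP BY (4 rows):
books.yr | n
90 | 1
1 | 2
30 | 1
9 | 1

== RESULT ==
books.yr | n
90 | 1
1 | 2
30 | 1
9 | 1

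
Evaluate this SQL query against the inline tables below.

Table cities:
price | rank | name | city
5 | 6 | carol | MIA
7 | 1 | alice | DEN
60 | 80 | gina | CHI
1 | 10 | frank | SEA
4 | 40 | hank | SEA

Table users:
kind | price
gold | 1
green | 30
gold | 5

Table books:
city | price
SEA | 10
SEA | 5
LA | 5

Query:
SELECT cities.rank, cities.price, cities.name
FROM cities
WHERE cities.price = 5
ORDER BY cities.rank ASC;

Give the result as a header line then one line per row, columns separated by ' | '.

After WHERE (1 rows):
cities.price | cities.rank | cities.name | cities.city
5 | 6 | carol | MIA
After SELECT (1 rows):
cities.rank | cities.price | cities.name
6 | 5 | carol
After ORDER BY (1 rows):
cities.rank | cities.price | cities.name
6 | 5 | carol

== RESULT ==
cities.rank | cities.price | cities.name
6 | 5 | carol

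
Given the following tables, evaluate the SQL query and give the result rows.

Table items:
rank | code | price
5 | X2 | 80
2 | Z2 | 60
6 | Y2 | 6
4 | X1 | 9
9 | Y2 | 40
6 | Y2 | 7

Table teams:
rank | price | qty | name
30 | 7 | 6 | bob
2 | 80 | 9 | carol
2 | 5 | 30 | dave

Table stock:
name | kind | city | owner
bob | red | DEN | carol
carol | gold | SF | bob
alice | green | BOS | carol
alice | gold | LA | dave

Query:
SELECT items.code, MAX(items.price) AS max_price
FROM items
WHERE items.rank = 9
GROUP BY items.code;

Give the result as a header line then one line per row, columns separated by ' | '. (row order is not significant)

== RESULT ==
items.code | max_price
Y2 | 40

Derivation:
After WHERE (1 rows):
items.rank | items.code | items.price
9 | Y2 | 40
After GROUP BY (1 rows):
items.code | max_price
Y2 | 40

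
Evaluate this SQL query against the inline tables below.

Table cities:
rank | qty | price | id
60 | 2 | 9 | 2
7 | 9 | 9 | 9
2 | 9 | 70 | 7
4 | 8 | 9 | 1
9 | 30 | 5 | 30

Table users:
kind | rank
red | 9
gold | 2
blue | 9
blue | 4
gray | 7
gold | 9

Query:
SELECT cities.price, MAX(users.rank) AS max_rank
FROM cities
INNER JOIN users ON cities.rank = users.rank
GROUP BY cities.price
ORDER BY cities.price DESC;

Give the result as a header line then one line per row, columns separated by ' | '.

After JOIN users (6 rows):
cities.rank | cities.qty | cities.price | cities.id | users.kind | users.rank
7 | 9 | 9 | 9 | gray | 7
2 | 9 | 70 | 7 | gold | 2
4 | 8 | 9 | 1 | blue | 4
9 | 30 | 5 | 30 | red | 9
9 | 30 | 5 | 30 | blue | 9
9 | 30 | 5 | 30 | gold | 9
After GROUP BY (3 rows):
cities.price | max_rank
9 | 7
70 | 2
5 | 9
After ORDER BY (3 rows):
cities.price | max_rank
70 | 2
9 | 7
5 | 9

== RESULT ==
cities.price | max_rank
70 | 2
9 | 7
5 | 9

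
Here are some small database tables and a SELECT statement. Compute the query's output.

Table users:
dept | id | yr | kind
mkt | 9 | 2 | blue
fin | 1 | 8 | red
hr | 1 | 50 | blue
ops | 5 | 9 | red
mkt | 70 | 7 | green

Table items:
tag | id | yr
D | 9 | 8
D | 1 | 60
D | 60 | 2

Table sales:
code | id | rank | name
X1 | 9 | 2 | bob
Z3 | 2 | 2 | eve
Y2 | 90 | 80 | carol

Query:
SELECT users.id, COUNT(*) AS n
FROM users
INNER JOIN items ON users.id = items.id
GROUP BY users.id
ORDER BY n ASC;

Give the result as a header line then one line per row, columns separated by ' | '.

== RESULT ==
users.id | n
9 | 1
1 | 2

Derivation:
After JOIN items (3 rows):
users.dept | users.id | users.yr | users.kind | items.tag | items.id | items.yr
mkt | 9 | 2 | blue | D | 9 | 8
fin | 1 | 8 | red | D | 1 | 60
hr | 1 | 50 | blue | D | 1 | 60
After GROUP BY (2 rows):
users.id | n
9 | 1
1 | 2
After ORDER BY (2 rows):
users.id | n
9 | 1
1 | 2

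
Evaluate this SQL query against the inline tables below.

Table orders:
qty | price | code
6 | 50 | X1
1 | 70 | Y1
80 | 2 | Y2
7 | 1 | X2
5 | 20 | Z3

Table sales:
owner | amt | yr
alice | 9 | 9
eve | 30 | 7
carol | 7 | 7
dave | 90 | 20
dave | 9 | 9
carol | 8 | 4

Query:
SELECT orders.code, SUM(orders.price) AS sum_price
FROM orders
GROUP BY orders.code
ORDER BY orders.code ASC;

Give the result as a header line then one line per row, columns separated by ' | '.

== RESULT ==
orders.code | sum_price
X1 | 50
X2 | 1
Y1 | 70
Y2 | 2
Z3 | 20

Derivation:
After GROUP BY (5 rows):
orders.code | sum_price
X1 | 50
Y1 | 70
Y2 | 2
X2 | 1
Z3 | 20
After ORDER BY (5 rows):
orders.code | sum_price
X1 | 50
X2 | 1
Y1 | 70
Y2 | 2
Z3 | 20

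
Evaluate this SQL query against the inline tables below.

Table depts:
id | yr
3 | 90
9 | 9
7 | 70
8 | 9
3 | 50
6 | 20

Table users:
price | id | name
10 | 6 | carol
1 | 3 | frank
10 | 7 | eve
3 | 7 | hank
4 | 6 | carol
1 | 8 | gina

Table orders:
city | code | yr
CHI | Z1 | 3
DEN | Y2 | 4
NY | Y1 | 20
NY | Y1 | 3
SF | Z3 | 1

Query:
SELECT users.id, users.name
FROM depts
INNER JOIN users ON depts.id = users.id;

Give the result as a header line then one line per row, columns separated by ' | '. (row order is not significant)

== RESULT ==
users.id | users.name
3 | frank
7 | eve
7 | hank
8 | gina
3 | frank
6 | carol
6 | carol

Derivation:
After JOIN users (7 rows):
depts.id | depts.yr | users.price | users.id | users.name
3 | 90 | 1 | 3 | frank
7 | 70 | 10 | 7 | eve
7 | 70 | 3 | 7 | hank
8 | 9 | 1 | 8 | gina
3 | 50 | 1 | 3 | frank
6 | 20 | 10 | 6 | carol
6 | 20 | 4 | 6 | carol
After SELECT (7 rows):
users.id | users.name
3 | frank
7 | eve
7 | hank
8 | gina
3 | frank
6 | carol
6 | carol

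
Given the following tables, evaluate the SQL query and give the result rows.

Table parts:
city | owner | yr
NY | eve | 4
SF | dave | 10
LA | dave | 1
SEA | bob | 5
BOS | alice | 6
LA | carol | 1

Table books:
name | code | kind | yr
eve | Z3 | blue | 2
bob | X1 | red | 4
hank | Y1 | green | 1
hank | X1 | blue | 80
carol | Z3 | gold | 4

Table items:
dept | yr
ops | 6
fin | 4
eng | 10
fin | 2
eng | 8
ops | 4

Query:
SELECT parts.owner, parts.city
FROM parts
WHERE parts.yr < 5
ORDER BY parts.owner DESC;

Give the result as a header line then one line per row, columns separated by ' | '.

After WHERE (3 rows):
parts.city | parts.owner | parts.yr
NY | eve | 4
LA | dave | 1
LA | carol | 1
After SELECT (3 rows):
parts.owner | parts.city
eve | NY
dave | LA
carol | LA
After ORDER BY (3 rows):
parts.owner | parts.city
eve | NY
dave | LA
carol | LA

== RESULT ==
parts.owner | parts.city
eve | NY
dave | LA
carol | LA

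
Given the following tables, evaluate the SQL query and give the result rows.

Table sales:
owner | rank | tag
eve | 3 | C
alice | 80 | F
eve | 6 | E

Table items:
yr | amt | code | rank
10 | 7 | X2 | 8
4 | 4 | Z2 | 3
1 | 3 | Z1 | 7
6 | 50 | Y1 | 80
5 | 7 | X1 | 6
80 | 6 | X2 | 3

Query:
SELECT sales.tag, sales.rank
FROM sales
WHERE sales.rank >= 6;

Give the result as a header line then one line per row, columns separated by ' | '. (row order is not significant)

== RESULT ==
sales.tag | sales.rank
F | 80
E | 6

Derivation:
After WHERE (2 rows):
sales.owner | sales.rank | sales.tag
alice | 80 | F
eve | 6 | E
After SELECT (2 rows):
sales.tag | sales.rank
F | 80
E | 6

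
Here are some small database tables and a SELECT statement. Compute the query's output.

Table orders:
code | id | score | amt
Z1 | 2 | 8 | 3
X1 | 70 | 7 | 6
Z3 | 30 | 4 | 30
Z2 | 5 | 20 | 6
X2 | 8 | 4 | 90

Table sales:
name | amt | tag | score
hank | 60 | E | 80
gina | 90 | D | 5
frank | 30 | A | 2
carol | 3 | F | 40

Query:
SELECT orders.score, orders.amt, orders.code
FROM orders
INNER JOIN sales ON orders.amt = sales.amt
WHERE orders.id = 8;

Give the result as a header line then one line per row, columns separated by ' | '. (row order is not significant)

== RESULT ==
orders.score | orders.amt | orders.code
4 | 90 | X2

Derivation:
After JOIN sales (3 rows):
orders.code | orders.id | orders.score | orders.amt | sales.name | sales.amt | sales.tag | sales.score
Z1 | 2 | 8 | 3 | carol | 3 | F | 40
Z3 | 30 | 4 | 30 | frank | 30 | A | 2
X2 | 8 | 4 | 90 | gina | 90 | D | 5
After WHERE (1 rows):
orders.code | orders.id | orders.score | orders.amt | sales.name | sales.amt | sales.tag | sales.score
X2 | 8 | 4 | 90 | gina | 90 | D | 5
After SELECT (1 rows):
orders.score | orders.amt | orders.code
4 | 90 | X2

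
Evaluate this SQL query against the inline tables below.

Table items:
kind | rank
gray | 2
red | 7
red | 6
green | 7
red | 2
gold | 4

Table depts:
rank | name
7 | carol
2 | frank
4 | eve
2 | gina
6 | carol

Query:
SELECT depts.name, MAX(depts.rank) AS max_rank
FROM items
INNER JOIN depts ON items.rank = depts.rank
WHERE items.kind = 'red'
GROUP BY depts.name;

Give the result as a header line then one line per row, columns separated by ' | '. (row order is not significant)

After JOIN depts (8 rows):
items.kind | items.rank | depts.rank | depts.name
gray | 2 | 2 | frank
gray | 2 | 2 | gina
red | 7 | 7 | carol
red | 6 | 6 | carol
green | 7 | 7 | carol
red | 2 | 2 | frank
red | 2 | 2 | gina
gold | 4 | 4 | eve
After WHERE (4 rows):
items.kind | items.rank | depts.rank | depts.name
red | 7 | 7 | carol
red | 6 | 6 | carol
red | 2 | 2 | frank
red | 2 | 2 | gina
After GROUP BY (3 rows):
depts.name | max_rank
carol | 7
frank | 2
gina | 2

== RESULT ==
depts.name | max_rank
carol | 7
frank | 2
gina | 2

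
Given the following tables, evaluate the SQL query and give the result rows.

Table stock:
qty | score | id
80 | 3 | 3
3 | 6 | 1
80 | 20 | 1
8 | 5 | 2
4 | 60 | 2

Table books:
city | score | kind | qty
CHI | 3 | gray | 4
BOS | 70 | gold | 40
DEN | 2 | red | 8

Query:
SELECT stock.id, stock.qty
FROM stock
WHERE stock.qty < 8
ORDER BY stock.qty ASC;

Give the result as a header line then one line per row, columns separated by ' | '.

== RESULT ==
stock.id | stock.qty
1 | 3
2 | 4

Derivation:
After WHERE (2 rows):
stock.qty | stock.score | stock.id
3 | 6 | 1
4 | 60 | 2
After SELECT (2 rows):
stock.id | stock.qty
1 | 3
2 | 4
After ORDER BY (2 rows):
stock.id | stock.qty
1 | 3
2 | 4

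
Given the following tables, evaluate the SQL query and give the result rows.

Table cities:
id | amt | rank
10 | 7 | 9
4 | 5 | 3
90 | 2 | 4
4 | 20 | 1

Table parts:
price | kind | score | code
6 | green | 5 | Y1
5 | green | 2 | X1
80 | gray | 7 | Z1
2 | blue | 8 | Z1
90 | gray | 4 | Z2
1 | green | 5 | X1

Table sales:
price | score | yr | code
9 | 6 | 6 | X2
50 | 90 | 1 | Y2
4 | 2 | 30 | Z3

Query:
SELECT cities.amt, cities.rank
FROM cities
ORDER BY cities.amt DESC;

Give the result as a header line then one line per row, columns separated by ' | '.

After SELECT (4 rows):
cities.amt | cities.rank
7 | 9
5 | 3
2 | 4
20 | 1
After ORDER BY (4 rows):
cities.amt | cities.rank
20 | 1
7 | 9
5 | 3
2 | 4

== RESULT ==
cities.amt | cities.rank
20 | 1
7 | 9
5 | 3
2 | 4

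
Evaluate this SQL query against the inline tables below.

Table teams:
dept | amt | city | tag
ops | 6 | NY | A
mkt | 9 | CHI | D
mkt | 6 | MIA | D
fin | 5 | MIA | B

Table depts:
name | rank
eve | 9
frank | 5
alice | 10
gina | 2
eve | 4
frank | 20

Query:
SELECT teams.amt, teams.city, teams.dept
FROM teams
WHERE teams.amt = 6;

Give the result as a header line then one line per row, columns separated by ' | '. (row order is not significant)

After WHERE (2 rows):
teams.dept | teams.amt | teams.city | teams.tag
ops | 6 | NY | A
mkt | 6 | MIA | D
After SELECT (2 rows):
teams.amt | teams.city | teams.dept
6 | NY | ops
6 | MIA | mkt

== RESULT ==
teams.amt | teams.city | teams.dept
6 | NY | ops
6 | MIA | mkt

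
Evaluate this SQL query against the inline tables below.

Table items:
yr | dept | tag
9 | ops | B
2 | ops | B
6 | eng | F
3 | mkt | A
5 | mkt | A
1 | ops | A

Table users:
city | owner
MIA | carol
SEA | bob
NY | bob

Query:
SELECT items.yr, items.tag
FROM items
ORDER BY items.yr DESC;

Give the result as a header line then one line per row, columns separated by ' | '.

== RESULT ==
items.yr | items.tag
9 | B
6 | F
5 | A
3 | A
2 | B
1 | A

Derivation:
After SELECT (6 rows):
items.yr | items.tag
9 | B
2 | B
6 | F
3 | A
5 | A
1 | A
After ORDER BY (6 rows):
items.yr | items.tag
9 | B
6 | F
5 | A
3 | A
2 | B
1 | A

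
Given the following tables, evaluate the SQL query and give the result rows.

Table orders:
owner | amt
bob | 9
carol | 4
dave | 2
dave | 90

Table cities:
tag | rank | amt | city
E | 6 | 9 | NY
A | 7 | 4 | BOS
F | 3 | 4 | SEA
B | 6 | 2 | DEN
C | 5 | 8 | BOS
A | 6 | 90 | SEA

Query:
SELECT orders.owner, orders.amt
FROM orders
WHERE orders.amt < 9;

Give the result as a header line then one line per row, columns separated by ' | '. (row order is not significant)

== RESULT ==
orders.owner | orders.amt
carol | 4
dave | 2

Derivation:
After WHERE (2 rows):
orders.owner | orders.amt
carol | 4
dave | 2
After SELECT (2 rows):
orders.owner | orders.amt
carol | 4
dave | 2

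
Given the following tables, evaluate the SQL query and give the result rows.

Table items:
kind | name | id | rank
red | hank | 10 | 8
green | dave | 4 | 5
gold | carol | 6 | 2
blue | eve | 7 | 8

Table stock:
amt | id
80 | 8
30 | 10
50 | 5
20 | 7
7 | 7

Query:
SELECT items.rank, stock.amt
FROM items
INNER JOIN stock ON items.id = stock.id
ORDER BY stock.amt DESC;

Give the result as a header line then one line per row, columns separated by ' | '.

After JOIN stock (3 rows):
items.kind | items.name | items.id | items.rank | stock.amt | stock.id
red | hank | 10 | 8 | 30 | 10
blue | eve | 7 | 8 | 20 | 7
blue | eve | 7 | 8 | 7 | 7
After SELECT (3 rows):
items.rank | stock.amt
8 | 30
8 | 20
8 | 7
After ORDER BY (3 rows):
items.rank | stock.amt
8 | 30
8 | 20
8 | 7

== RESULT ==
items.rank | stock.amt
8 | 30
8 | 20
8 | 7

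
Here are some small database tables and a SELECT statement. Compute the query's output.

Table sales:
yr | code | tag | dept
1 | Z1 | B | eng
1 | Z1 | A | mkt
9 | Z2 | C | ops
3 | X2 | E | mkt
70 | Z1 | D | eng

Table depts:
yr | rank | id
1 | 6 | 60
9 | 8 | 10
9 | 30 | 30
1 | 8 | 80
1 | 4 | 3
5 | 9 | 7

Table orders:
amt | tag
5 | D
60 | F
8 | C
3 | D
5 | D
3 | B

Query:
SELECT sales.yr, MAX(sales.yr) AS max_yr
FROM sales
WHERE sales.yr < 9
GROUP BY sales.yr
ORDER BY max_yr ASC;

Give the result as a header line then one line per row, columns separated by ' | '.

After WHERE (3 rows):
sales.yr | sales.code | sales.tag | sales.dept
1 | Z1 | B | eng
1 | Z1 | A | mkt
3 | X2 | E | mkt
After GROUP BY (2 rows):
sales.yr | max_yr
1 | 1
3 | 3
After ORDER BY (2 rows):
sales.yr | max_yr
1 | 1
3 | 3

== RESULT ==
sales.yr | max_yr
1 | 1
3 | 3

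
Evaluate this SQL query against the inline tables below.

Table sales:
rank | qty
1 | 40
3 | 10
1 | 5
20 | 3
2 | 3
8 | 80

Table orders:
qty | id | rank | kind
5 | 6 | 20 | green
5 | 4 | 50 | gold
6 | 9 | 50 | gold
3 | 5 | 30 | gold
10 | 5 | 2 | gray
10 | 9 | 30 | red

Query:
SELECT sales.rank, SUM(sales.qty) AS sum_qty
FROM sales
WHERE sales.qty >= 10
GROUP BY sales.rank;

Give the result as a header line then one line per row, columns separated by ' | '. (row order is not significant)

After WHERE (3 rows):
sales.rank | sales.qty
1 | 40
3 | 10
8 | 80
After GROUP BY (3 rows):
sales.rank | sum_qty
1 | 40
3 | 10
8 | 80

== RESULT ==
sales.rank | sum_qty
1 | 40
3 | 10
8 | 80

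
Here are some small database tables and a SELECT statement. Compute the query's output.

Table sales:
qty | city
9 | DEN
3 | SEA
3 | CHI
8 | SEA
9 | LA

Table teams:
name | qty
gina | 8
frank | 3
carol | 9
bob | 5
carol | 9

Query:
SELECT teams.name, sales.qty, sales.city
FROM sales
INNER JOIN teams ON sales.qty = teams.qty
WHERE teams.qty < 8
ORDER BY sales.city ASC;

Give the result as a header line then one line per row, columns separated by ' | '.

== RESULT ==
teams.name | sales.qty | sales.city
frank | 3 | CHI
frank | 3 | SEA

Derivation:
After JOIN teams (7 rows):
sales.qty | sales.city | teams.name | teams.qty
9 | DEN | carol | 9
9 | DEN | carol | 9
3 | SEA | frank | 3
3 | CHI | frank | 3
8 | SEA | gina | 8
9 | LA | carol | 9
9 | LA | carol | 9
After WHERE (2 rows):
sales.qty | sales.city | teams.name | teams.qty
3 | SEA | frank | 3
3 | CHI | frank | 3
After SELECT (2 rows):
teams.name | sales.qty | sales.city
frank | 3 | SEA
frank | 3 | CHI
After ORDER BY (2 rows):
teams.name | sales.qty | sales.city
frank | 3 | CHI
frank | 3 | SEA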